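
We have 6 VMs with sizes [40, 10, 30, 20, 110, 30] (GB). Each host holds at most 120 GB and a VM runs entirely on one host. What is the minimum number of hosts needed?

Total = 110 + 40 + 30 + 30 + 20 + 10 = 240 GB.
Lower bound: ⌈240/120⌉ = 2 hosts.
A packing using 2 hosts:
  host 1: 110 + 10 = 120
  host 2: 40 + 30 + 30 + 20 = 120
This matches the lower bound, so 2 is optimal.

2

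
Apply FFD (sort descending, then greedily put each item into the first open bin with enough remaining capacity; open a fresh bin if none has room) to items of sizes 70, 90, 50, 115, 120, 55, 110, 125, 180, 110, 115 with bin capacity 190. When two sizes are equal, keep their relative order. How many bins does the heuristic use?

8

Sorted descending: 180, 125, 120, 115, 115, 110, 110, 90, 70, 55, 50.
  180 → bin 1 (new)  [load 180/190]
  125 → bin 2 (new)  [load 125/190]
  120 → bin 3 (new)  [load 120/190]
  115 → bin 4 (new)  [load 115/190]
  115 → bin 5 (new)  [load 115/190]
  110 → bin 6 (new)  [load 110/190]
  110 → bin 7 (new)  [load 110/190]
  90 → bin 8 (new)  [load 90/190]
  70 → bin 3  [load 190/190]
  55 → bin 2  [load 180/190]
  50 → bin 4  [load 165/190]
8 bins opened.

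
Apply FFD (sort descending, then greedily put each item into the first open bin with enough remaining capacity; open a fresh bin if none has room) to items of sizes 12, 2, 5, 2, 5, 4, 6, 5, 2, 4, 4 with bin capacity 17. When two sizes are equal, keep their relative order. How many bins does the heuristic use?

Sorted descending: 12, 6, 5, 5, 5, 4, 4, 4, 2, 2, 2.
  12 → bin 1 (new)  [load 12/17]
  6 → bin 2 (new)  [load 6/17]
  5 → bin 1  [load 17/17]
  5 → bin 2  [load 11/17]
  5 → bin 2  [load 16/17]
  4 → bin 3 (new)  [load 4/17]
  4 → bin 3  [load 8/17]
  4 → bin 3  [load 12/17]
  2 → bin 3  [load 14/17]
  2 → bin 3  [load 16/17]
  2 → bin 4 (new)  [load 2/17]
4 bins opened.

4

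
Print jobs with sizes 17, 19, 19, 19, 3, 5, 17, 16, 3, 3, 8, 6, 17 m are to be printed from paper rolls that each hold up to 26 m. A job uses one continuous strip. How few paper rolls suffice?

Total = 19 + 19 + 19 + 17 + 17 + 17 + 16 + 8 + 6 + 5 + 3 + 3 + 3 = 152 m.
Lower bound: ⌈152/26⌉ = 6 paper rolls.
Also, 7 print jobs each exceed 13 m, and no two of those can share a roll, so at least 7 paper rolls are needed.
A packing using 7 paper rolls:
  roll 1: 19 + 6 = 25
  roll 2: 19 + 5 = 24
  roll 3: 19 + 3 + 3 = 25
  roll 4: 17 + 8 = 25
  roll 5: 17 + 3 = 20
  roll 6: 17 = 17
  roll 7: 16 = 16
This matches the lower bound, so 7 is optimal.

7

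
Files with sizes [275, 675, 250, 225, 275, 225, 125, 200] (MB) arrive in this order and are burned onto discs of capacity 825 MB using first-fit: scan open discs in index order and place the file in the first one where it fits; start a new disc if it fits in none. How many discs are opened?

3

  275 → disc 1 (new)  [load 275/825]
  675 → disc 2 (new)  [load 675/825]
  250 → disc 1  [load 525/825]
  225 → disc 1  [load 750/825]
  275 → disc 3 (new)  [load 275/825]
  225 → disc 3  [load 500/825]
  125 → disc 2  [load 800/825]
  200 → disc 3  [load 700/825]
3 discs opened.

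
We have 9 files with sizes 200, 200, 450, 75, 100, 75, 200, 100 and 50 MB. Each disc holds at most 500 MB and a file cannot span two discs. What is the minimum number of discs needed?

3

Total = 450 + 200 + 200 + 200 + 100 + 100 + 75 + 75 + 50 = 1450 MB.
Lower bound: ⌈1450/500⌉ = 3 discs.
A packing using 3 discs:
  disc 1: 450 + 50 = 500
  disc 2: 200 + 200 + 100 = 500
  disc 3: 200 + 100 + 75 + 75 = 450
This matches the lower bound, so 3 is optimal.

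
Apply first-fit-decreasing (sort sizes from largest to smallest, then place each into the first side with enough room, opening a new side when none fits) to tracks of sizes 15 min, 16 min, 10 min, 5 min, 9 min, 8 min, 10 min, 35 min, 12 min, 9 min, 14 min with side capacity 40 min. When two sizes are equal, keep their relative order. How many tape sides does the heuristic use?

4

Sorted descending: 35, 16, 15, 14, 12, 10, 10, 9, 9, 8, 5.
  35 → side 1 (new)  [load 35/40]
  16 → side 2 (new)  [load 16/40]
  15 → side 2  [load 31/40]
  14 → side 3 (new)  [load 14/40]
  12 → side 3  [load 26/40]
  10 → side 3  [load 36/40]
  10 → side 4 (new)  [load 10/40]
  9 → side 2  [load 40/40]
  9 → side 4  [load 19/40]
  8 → side 4  [load 27/40]
  5 → side 1  [load 40/40]
4 tape sides opened.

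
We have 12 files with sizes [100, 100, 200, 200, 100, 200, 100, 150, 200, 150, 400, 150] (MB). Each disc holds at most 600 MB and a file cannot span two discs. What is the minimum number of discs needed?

4

Total = 400 + 200 + 200 + 200 + 200 + 150 + 150 + 150 + 100 + 100 + 100 + 100 = 2050 MB.
Lower bound: ⌈2050/600⌉ = 4 discs.
A packing using 4 discs:
  disc 1: 400 + 200 = 600
  disc 2: 200 + 200 + 200 = 600
  disc 3: 150 + 150 + 150 + 100 = 550
  disc 4: 100 + 100 + 100 = 300
This matches the lower bound, so 4 is optimal.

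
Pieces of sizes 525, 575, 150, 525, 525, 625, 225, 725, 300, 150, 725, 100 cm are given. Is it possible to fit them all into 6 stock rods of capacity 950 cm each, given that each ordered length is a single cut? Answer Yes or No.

No

Total = 5150 cm; ⌈5150/950⌉ = 6.
7 pieces each exceed half the capacity and cannot share a stock rod, forcing at least 7 stock rods.
At least 7 stock rods are required, but only 6 are allowed.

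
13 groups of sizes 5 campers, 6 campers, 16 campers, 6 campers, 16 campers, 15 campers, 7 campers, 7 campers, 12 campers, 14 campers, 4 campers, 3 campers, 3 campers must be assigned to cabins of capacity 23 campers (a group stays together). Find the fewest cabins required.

Total = 16 + 16 + 15 + 14 + 12 + 7 + 7 + 6 + 6 + 5 + 4 + 3 + 3 = 114 campers.
Lower bound: ⌈114/23⌉ = 5 cabins.
A packing using 5 cabins:
  cabin 1: 16 + 7 = 23
  cabin 2: 16 + 7 = 23
  cabin 3: 15 + 5 + 3 = 23
  cabin 4: 14 + 6 + 3 = 23
  cabin 5: 12 + 6 + 4 = 22
This matches the lower bound, so 5 is optimal.

5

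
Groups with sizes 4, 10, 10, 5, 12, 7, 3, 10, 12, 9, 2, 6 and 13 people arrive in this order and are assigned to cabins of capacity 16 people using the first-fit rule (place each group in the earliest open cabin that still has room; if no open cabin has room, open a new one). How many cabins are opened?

7

  4 → cabin 1 (new)  [load 4/16]
  10 → cabin 1  [load 14/16]
  10 → cabin 2 (new)  [load 10/16]
  5 → cabin 2  [load 15/16]
  12 → cabin 3 (new)  [load 12/16]
  7 → cabin 4 (new)  [load 7/16]
  3 → cabin 3  [load 15/16]
  10 → cabin 5 (new)  [load 10/16]
  12 → cabin 6 (new)  [load 12/16]
  9 → cabin 4  [load 16/16]
  2 → cabin 1  [load 16/16]
  6 → cabin 5  [load 16/16]
  13 → cabin 7 (new)  [load 13/16]
7 cabins opened.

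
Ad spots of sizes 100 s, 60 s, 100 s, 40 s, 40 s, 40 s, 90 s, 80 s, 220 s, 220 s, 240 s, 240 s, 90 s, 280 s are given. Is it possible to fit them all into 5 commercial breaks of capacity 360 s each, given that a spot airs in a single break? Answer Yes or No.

No

Total = 1840 s; ⌈1840/360⌉ = 6.
At least 6 commercial breaks are required, but only 5 are allowed.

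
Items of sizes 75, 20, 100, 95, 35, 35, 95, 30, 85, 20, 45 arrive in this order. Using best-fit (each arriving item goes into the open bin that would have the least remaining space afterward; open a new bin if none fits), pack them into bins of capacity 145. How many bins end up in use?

5

  75 → bin 1 (new)  [load 75/145]
  20 → bin 1  [load 95/145]
  100 → bin 2 (new)  [load 100/145]
  95 → bin 3 (new)  [load 95/145]
  35 → bin 2  [load 135/145]
  35 → bin 1  [load 130/145]
  95 → bin 4 (new)  [load 95/145]
  30 → bin 3  [load 125/145]
  85 → bin 5 (new)  [load 85/145]
  20 → bin 3  [load 145/145]
  45 → bin 4  [load 140/145]
5 bins opened.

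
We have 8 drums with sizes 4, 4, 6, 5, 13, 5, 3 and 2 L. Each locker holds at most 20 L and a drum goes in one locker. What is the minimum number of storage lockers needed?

Total = 13 + 6 + 5 + 5 + 4 + 4 + 3 + 2 = 42 L.
Lower bound: ⌈42/20⌉ = 3 storage lockers.
A packing using 3 storage lockers:
  locker 1: 13 + 6 = 19
  locker 2: 5 + 5 + 4 + 4 + 2 = 20
  locker 3: 3 = 3
This matches the lower bound, so 3 is optimal.

3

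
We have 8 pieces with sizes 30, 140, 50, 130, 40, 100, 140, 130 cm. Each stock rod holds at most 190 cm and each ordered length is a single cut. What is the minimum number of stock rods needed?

Total = 140 + 140 + 130 + 130 + 100 + 50 + 40 + 30 = 760 cm.
Lower bound: ⌈760/190⌉ = 4 stock rods.
Also, 5 pieces each exceed 95 cm, and no two of those can share a stock rod, so at least 5 stock rods are needed.
A packing using 5 stock rods:
  stock rod 1: 140 + 50 = 190
  stock rod 2: 140 + 40 = 180
  stock rod 3: 130 + 30 = 160
  stock rod 4: 130 = 130
  stock rod 5: 100 = 100
This matches the lower bound, so 5 is optimal.

5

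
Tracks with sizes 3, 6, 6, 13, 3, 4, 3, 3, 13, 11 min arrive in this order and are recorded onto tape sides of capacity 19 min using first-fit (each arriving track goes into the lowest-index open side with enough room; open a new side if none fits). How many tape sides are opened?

  3 → side 1 (new)  [load 3/19]
  6 → side 1  [load 9/19]
  6 → side 1  [load 15/19]
  13 → side 2 (new)  [load 13/19]
  3 → side 1  [load 18/19]
  4 → side 2  [load 17/19]
  3 → side 3 (new)  [load 3/19]
  3 → side 3  [load 6/19]
  13 → side 3  [load 19/19]
  11 → side 4 (new)  [load 11/19]
4 tape sides opened.

4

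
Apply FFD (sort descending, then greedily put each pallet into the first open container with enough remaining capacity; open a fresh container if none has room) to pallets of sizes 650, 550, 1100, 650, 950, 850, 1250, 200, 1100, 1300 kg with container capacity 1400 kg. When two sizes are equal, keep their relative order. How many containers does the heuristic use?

Sorted descending: 1300, 1250, 1100, 1100, 950, 850, 650, 650, 550, 200.
  1300 → container 1 (new)  [load 1300/1400]
  1250 → container 2 (new)  [load 1250/1400]
  1100 → container 3 (new)  [load 1100/1400]
  1100 → container 4 (new)  [load 1100/1400]
  950 → container 5 (new)  [load 950/1400]
  850 → container 6 (new)  [load 850/1400]
  650 → container 7 (new)  [load 650/1400]
  650 → container 7  [load 1300/1400]
  550 → container 6  [load 1400/1400]
  200 → container 3  [load 1300/1400]
7 containers opened.

7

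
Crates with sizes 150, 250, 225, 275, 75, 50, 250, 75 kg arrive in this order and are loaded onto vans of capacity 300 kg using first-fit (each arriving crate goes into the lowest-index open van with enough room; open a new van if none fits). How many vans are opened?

  150 → van 1 (new)  [load 150/300]
  250 → van 2 (new)  [load 250/300]
  225 → van 3 (new)  [load 225/300]
  275 → van 4 (new)  [load 275/300]
  75 → van 1  [load 225/300]
  50 → van 1  [load 275/300]
  250 → van 5 (new)  [load 250/300]
  75 → van 3  [load 300/300]
5 vans opened.

5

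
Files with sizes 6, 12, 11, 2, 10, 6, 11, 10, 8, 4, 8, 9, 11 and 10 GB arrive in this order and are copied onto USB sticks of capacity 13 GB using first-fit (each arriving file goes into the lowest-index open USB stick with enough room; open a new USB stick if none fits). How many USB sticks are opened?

  6 → USB stick 1 (new)  [load 6/13]
  12 → USB stick 2 (new)  [load 12/13]
  11 → USB stick 3 (new)  [load 11/13]
  2 → USB stick 1  [load 8/13]
  10 → USB stick 4 (new)  [load 10/13]
  6 → USB stick 5 (new)  [load 6/13]
  11 → USB stick 6 (new)  [load 11/13]
  10 → USB stick 7 (new)  [load 10/13]
  8 → USB stick 8 (new)  [load 8/13]
  4 → USB stick 1  [load 12/13]
  8 → USB stick 9 (new)  [load 8/13]
  9 → USB stick 10 (new)  [load 9/13]
  11 → USB stick 11 (new)  [load 11/13]
  10 → USB stick 12 (new)  [load 10/13]
12 USB sticks opened.

12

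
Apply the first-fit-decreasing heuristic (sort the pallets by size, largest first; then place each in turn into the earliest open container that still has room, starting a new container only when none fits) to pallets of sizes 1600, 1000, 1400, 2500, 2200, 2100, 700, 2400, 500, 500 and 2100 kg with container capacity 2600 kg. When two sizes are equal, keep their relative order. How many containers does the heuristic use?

7

Sorted descending: 2500, 2400, 2200, 2100, 2100, 1600, 1400, 1000, 700, 500, 500.
  2500 → container 1 (new)  [load 2500/2600]
  2400 → container 2 (new)  [load 2400/2600]
  2200 → container 3 (new)  [load 2200/2600]
  2100 → container 4 (new)  [load 2100/2600]
  2100 → container 5 (new)  [load 2100/2600]
  1600 → container 6 (new)  [load 1600/2600]
  1400 → container 7 (new)  [load 1400/2600]
  1000 → container 6  [load 2600/2600]
  700 → container 7  [load 2100/2600]
  500 → container 4  [load 2600/2600]
  500 → container 5  [load 2600/2600]
7 containers opened.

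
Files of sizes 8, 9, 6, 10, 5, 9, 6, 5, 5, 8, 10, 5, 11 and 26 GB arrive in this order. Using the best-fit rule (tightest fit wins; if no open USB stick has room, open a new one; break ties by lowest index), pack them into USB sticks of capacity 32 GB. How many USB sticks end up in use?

  8 → USB stick 1 (new)  [load 8/32]
  9 → USB stick 1  [load 17/32]
  6 → USB stick 1  [load 23/32]
  10 → USB stick 2 (new)  [load 10/32]
  5 → USB stick 1  [load 28/32]
  9 → USB stick 2  [load 19/32]
  6 → USB stick 2  [load 25/32]
  5 → USB stick 2  [load 30/32]
  5 → USB stick 3 (new)  [load 5/32]
  8 → USB stick 3  [load 13/32]
  10 → USB stick 3  [load 23/32]
  5 → USB stick 3  [load 28/32]
  11 → USB stick 4 (new)  [load 11/32]
  26 → USB stick 5 (new)  [load 26/32]
5 USB sticks opened.

5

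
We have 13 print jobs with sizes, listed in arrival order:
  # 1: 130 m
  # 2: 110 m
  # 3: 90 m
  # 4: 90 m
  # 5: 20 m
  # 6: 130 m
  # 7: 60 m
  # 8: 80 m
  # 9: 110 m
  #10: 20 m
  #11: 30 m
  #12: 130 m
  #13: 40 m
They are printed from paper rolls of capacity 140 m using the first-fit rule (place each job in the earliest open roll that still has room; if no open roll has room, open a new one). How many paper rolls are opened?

8

  130 → roll 1 (new)  [load 130/140]
  110 → roll 2 (new)  [load 110/140]
  90 → roll 3 (new)  [load 90/140]
  90 → roll 4 (new)  [load 90/140]
  20 → roll 2  [load 130/140]
  130 → roll 5 (new)  [load 130/140]
  60 → roll 6 (new)  [load 60/140]
  80 → roll 6  [load 140/140]
  110 → roll 7 (new)  [load 110/140]
  20 → roll 3  [load 110/140]
  30 → roll 3  [load 140/140]
  130 → roll 8 (new)  [load 130/140]
  40 → roll 4  [load 130/140]
8 paper rolls opened.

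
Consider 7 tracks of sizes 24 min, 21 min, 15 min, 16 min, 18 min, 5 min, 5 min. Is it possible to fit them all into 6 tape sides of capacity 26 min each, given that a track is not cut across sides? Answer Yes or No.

A valid assignment using 5 tape sides:
  side 1: 24 = 24
  side 2: 21 + 5 = 26
  side 3: 18 + 5 = 23
  side 4: 16 = 16
  side 5: 15 = 15
That uses only 5 ≤ 6, so 6 tape sides are enough.

Yes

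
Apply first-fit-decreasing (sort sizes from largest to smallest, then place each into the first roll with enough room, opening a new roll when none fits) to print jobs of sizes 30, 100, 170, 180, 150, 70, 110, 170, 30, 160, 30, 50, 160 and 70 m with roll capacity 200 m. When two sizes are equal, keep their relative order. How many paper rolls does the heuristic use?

8

Sorted descending: 180, 170, 170, 160, 160, 150, 110, 100, 70, 70, 50, 30, 30, 30.
  180 → roll 1 (new)  [load 180/200]
  170 → roll 2 (new)  [load 170/200]
  170 → roll 3 (new)  [load 170/200]
  160 → roll 4 (new)  [load 160/200]
  160 → roll 5 (new)  [load 160/200]
  150 → roll 6 (new)  [load 150/200]
  110 → roll 7 (new)  [load 110/200]
  100 → roll 8 (new)  [load 100/200]
  70 → roll 7  [load 180/200]
  70 → roll 8  [load 170/200]
  50 → roll 6  [load 200/200]
  30 → roll 2  [load 200/200]
  30 → roll 3  [load 200/200]
  30 → roll 4  [load 190/200]
8 paper rolls opened.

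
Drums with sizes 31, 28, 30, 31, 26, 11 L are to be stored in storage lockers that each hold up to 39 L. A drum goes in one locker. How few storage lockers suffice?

5

Total = 31 + 31 + 30 + 28 + 26 + 11 = 157 L.
Lower bound: ⌈157/39⌉ = 5 storage lockers.
A packing using 5 storage lockers:
  locker 1: 31 = 31
  locker 2: 31 = 31
  locker 3: 30 = 30
  locker 4: 28 + 11 = 39
  locker 5: 26 = 26
This matches the lower bound, so 5 is optimal.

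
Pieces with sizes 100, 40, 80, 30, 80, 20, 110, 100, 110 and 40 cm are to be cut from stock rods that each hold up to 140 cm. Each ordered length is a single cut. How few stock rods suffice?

6

Total = 110 + 110 + 100 + 100 + 80 + 80 + 40 + 40 + 30 + 20 = 710 cm.
Lower bound: ⌈710/140⌉ = 6 stock rods.
A packing using 6 stock rods:
  stock rod 1: 110 + 30 = 140
  stock rod 2: 110 + 20 = 130
  stock rod 3: 100 + 40 = 140
  stock rod 4: 100 + 40 = 140
  stock rod 5: 80 = 80
  stock rod 6: 80 = 80
This matches the lower bound, so 6 is optimal.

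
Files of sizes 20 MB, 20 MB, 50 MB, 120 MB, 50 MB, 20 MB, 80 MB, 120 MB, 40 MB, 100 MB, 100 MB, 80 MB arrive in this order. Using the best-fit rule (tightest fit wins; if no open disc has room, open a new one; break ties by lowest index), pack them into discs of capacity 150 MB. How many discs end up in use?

7

  20 → disc 1 (new)  [load 20/150]
  20 → disc 1  [load 40/150]
  50 → disc 1  [load 90/150]
  120 → disc 2 (new)  [load 120/150]
  50 → disc 1  [load 140/150]
  20 → disc 2  [load 140/150]
  80 → disc 3 (new)  [load 80/150]
  120 → disc 4 (new)  [load 120/150]
  40 → disc 3  [load 120/150]
  100 → disc 5 (new)  [load 100/150]
  100 → disc 6 (new)  [load 100/150]
  80 → disc 7 (new)  [load 80/150]
7 discs opened.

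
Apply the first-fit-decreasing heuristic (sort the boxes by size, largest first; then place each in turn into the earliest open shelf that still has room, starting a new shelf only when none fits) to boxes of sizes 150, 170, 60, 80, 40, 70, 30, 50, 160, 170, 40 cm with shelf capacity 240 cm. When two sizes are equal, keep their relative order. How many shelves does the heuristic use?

Sorted descending: 170, 170, 160, 150, 80, 70, 60, 50, 40, 40, 30.
  170 → shelf 1 (new)  [load 170/240]
  170 → shelf 2 (new)  [load 170/240]
  160 → shelf 3 (new)  [load 160/240]
  150 → shelf 4 (new)  [load 150/240]
  80 → shelf 3  [load 240/240]
  70 → shelf 1  [load 240/240]
  60 → shelf 2  [load 230/240]
  50 → shelf 4  [load 200/240]
  40 → shelf 4  [load 240/240]
  40 → shelf 5 (new)  [load 40/240]
  30 → shelf 5  [load 70/240]
5 shelves opened.

5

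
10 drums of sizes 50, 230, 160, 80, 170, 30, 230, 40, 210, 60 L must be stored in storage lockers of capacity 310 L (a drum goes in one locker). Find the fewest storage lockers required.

Total = 230 + 230 + 210 + 170 + 160 + 80 + 60 + 50 + 40 + 30 = 1260 L.
Lower bound: ⌈1260/310⌉ = 5 storage lockers.
A packing using 5 storage lockers:
  locker 1: 230 + 80 = 310
  locker 2: 230 + 60 = 290
  locker 3: 210 + 50 + 40 = 300
  locker 4: 170 + 30 = 200
  locker 5: 160 = 160
This matches the lower bound, so 5 is optimal.

5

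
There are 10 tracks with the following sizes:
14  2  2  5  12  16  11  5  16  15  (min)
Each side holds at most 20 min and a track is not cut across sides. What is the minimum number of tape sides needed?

Total = 16 + 16 + 15 + 14 + 12 + 11 + 5 + 5 + 2 + 2 = 98 min.
Lower bound: ⌈98/20⌉ = 5 tape sides.
Also, 6 tracks each exceed 10 min, and no two of those can share a side, so at least 6 tape sides are needed.
A packing using 6 tape sides:
  side 1: 16 + 2 + 2 = 20
  side 2: 16 = 16
  side 3: 15 + 5 = 20
  side 4: 14 + 5 = 19
  side 5: 12 = 12
  side 6: 11 = 11
This matches the lower bound, so 6 is optimal.

6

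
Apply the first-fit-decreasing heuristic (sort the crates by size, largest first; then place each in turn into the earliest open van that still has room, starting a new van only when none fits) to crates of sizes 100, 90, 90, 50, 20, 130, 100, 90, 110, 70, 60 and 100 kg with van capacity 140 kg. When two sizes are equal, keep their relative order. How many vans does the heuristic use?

9

Sorted descending: 130, 110, 100, 100, 100, 90, 90, 90, 70, 60, 50, 20.
  130 → van 1 (new)  [load 130/140]
  110 → van 2 (new)  [load 110/140]
  100 → van 3 (new)  [load 100/140]
  100 → van 4 (new)  [load 100/140]
  100 → van 5 (new)  [load 100/140]
  90 → van 6 (new)  [load 90/140]
  90 → van 7 (new)  [load 90/140]
  90 → van 8 (new)  [load 90/140]
  70 → van 9 (new)  [load 70/140]
  60 → van 9  [load 130/140]
  50 → van 6  [load 140/140]
  20 → van 2  [load 130/140]
9 vans opened.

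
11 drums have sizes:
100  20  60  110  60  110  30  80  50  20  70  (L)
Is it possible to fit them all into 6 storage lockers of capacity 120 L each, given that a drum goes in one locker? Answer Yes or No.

Total = 710 L; ⌈710/120⌉ = 6.
The bound of 6 does not rule out 6, but exhaustive search shows no assignment into 6 storage lockers of capacity 120 L exists — the minimum is 7.

No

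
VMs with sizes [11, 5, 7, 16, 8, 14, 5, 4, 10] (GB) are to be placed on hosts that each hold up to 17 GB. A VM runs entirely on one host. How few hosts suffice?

5

Total = 16 + 14 + 11 + 10 + 8 + 7 + 5 + 5 + 4 = 80 GB.
Lower bound: ⌈80/17⌉ = 5 hosts.
A packing using 5 hosts:
  host 1: 16 = 16
  host 2: 14 = 14
  host 3: 11 + 5 = 16
  host 4: 10 + 7 = 17
  host 5: 8 + 5 + 4 = 17
This matches the lower bound, so 5 is optimal.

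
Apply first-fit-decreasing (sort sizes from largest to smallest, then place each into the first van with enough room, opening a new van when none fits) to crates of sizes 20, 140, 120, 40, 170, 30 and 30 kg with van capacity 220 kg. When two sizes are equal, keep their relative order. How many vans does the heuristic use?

Sorted descending: 170, 140, 120, 40, 30, 30, 20.
  170 → van 1 (new)  [load 170/220]
  140 → van 2 (new)  [load 140/220]
  120 → van 3 (new)  [load 120/220]
  40 → van 1  [load 210/220]
  30 → van 2  [load 170/220]
  30 → van 2  [load 200/220]
  20 → van 2  [load 220/220]
3 vans opened.

3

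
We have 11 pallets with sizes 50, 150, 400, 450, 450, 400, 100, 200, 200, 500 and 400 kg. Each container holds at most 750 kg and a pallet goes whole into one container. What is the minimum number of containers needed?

6

Total = 500 + 450 + 450 + 400 + 400 + 400 + 200 + 200 + 150 + 100 + 50 = 3300 kg.
Lower bound: ⌈3300/750⌉ = 5 containers.
Also, 6 pallets each exceed 375 kg, and no two of those can share a container, so at least 6 containers are needed.
A packing using 6 containers:
  container 1: 500 + 200 + 50 = 750
  container 2: 450 + 200 + 100 = 750
  container 3: 450 + 150 = 600
  container 4: 400 = 400
  container 5: 400 = 400
  container 6: 400 = 400
This matches the lower bound, so 6 is optimal.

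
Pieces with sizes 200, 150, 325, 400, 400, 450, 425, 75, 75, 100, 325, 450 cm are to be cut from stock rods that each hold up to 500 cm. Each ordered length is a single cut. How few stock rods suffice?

8

Total = 450 + 450 + 425 + 400 + 400 + 325 + 325 + 200 + 150 + 100 + 75 + 75 = 3375 cm.
Lower bound: ⌈3375/500⌉ = 7 stock rods.
A packing using 8 stock rods:
  stock rod 1: 450 = 450
  stock rod 2: 450 = 450
  stock rod 3: 425 + 75 = 500
  stock rod 4: 400 + 100 = 500
  stock rod 5: 400 + 75 = 475
  stock rod 6: 325 + 150 = 475
  stock rod 7: 325 = 325
  stock rod 8: 200 = 200
No arrangement into 7 stock rods stays within capacity, so 8 is optimal.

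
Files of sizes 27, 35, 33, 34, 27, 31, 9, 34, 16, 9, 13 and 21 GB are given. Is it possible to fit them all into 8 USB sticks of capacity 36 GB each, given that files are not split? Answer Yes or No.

Total = 289 GB; ⌈289/36⌉ = 9.
At least 9 USB sticks are required, but only 8 are allowed.

No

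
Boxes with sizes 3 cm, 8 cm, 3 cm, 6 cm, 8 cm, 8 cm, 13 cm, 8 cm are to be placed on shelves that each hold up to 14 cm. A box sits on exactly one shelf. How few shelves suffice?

Total = 13 + 8 + 8 + 8 + 8 + 6 + 3 + 3 = 57 cm.
Lower bound: ⌈57/14⌉ = 5 shelves.
A packing using 5 shelves:
  shelf 1: 13 = 13
  shelf 2: 8 + 6 = 14
  shelf 3: 8 + 3 + 3 = 14
  shelf 4: 8 = 8
  shelf 5: 8 = 8
This matches the lower bound, so 5 is optimal.

5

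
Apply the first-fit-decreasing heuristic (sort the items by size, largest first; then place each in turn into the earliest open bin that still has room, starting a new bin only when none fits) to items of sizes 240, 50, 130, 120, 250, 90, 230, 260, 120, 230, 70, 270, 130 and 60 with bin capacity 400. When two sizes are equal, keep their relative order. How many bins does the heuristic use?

Sorted descending: 270, 260, 250, 240, 230, 230, 130, 130, 120, 120, 90, 70, 60, 50.
  270 → bin 1 (new)  [load 270/400]
  260 → bin 2 (new)  [load 260/400]
  250 → bin 3 (new)  [load 250/400]
  240 → bin 4 (new)  [load 240/400]
  230 → bin 5 (new)  [load 230/400]
  230 → bin 6 (new)  [load 230/400]
  130 → bin 1  [load 400/400]
  130 → bin 2  [load 390/400]
  120 → bin 3  [load 370/400]
  120 → bin 4  [load 360/400]
  90 → bin 5  [load 320/400]
  70 → bin 5  [load 390/400]
  60 → bin 6  [load 290/400]
  50 → bin 6  [load 340/400]
6 bins opened.

6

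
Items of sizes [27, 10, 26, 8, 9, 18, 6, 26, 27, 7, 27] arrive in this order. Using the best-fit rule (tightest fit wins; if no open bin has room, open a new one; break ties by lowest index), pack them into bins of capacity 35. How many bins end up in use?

  27 → bin 1 (new)  [load 27/35]
  10 → bin 2 (new)  [load 10/35]
  26 → bin 3 (new)  [load 26/35]
  8 → bin 1  [load 35/35]
  9 → bin 3  [load 35/35]
  18 → bin 2  [load 28/35]
  6 → bin 2  [load 34/35]
  26 → bin 4 (new)  [load 26/35]
  27 → bin 5 (new)  [load 27/35]
  7 → bin 5  [load 34/35]
  27 → bin 6 (new)  [load 27/35]
6 bins opened.

6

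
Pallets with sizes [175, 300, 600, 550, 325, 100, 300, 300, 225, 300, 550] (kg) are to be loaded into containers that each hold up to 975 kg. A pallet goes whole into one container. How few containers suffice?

Total = 600 + 550 + 550 + 325 + 300 + 300 + 300 + 300 + 225 + 175 + 100 = 3725 kg.
Lower bound: ⌈3725/975⌉ = 4 containers.
A packing using 4 containers:
  container 1: 600 + 325 = 925
  container 2: 550 + 300 + 100 = 950
  container 3: 550 + 225 + 175 = 950
  container 4: 300 + 300 + 300 = 900
This matches the lower bound, so 4 is optimal.

4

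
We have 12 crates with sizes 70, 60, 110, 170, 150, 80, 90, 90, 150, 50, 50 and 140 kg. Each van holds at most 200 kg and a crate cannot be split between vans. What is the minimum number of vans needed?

7

Total = 170 + 150 + 150 + 140 + 110 + 90 + 90 + 80 + 70 + 60 + 50 + 50 = 1210 kg.
Lower bound: ⌈1210/200⌉ = 7 vans.
A packing using 7 vans:
  van 1: 170 = 170
  van 2: 150 + 50 = 200
  van 3: 150 + 50 = 200
  van 4: 140 + 60 = 200
  van 5: 110 + 90 = 200
  van 6: 90 + 80 = 170
  van 7: 70 = 70
This matches the lower bound, so 7 is optimal.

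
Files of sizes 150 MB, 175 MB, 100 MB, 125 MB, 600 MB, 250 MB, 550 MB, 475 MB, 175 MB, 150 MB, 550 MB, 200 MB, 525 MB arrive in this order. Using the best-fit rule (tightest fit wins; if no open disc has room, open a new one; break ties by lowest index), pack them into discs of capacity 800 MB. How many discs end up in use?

6

  150 → disc 1 (new)  [load 150/800]
  175 → disc 1  [load 325/800]
  100 → disc 1  [load 425/800]
  125 → disc 1  [load 550/800]
  600 → disc 2 (new)  [load 600/800]
  250 → disc 1  [load 800/800]
  550 → disc 3 (new)  [load 550/800]
  475 → disc 4 (new)  [load 475/800]
  175 → disc 2  [load 775/800]
  150 → disc 3  [load 700/800]
  550 → disc 5 (new)  [load 550/800]
  200 → disc 5  [load 750/800]
  525 → disc 6 (new)  [load 525/800]
6 discs opened.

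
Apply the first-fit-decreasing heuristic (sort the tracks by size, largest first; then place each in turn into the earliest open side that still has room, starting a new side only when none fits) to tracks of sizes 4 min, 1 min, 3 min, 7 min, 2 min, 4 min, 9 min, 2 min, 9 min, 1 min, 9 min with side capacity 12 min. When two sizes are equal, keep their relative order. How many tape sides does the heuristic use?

Sorted descending: 9, 9, 9, 7, 4, 4, 3, 2, 2, 1, 1.
  9 → side 1 (new)  [load 9/12]
  9 → side 2 (new)  [load 9/12]
  9 → side 3 (new)  [load 9/12]
  7 → side 4 (new)  [load 7/12]
  4 → side 4  [load 11/12]
  4 → side 5 (new)  [load 4/12]
  3 → side 1  [load 12/12]
  2 → side 2  [load 11/12]
  2 → side 3  [load 11/12]
  1 → side 2  [load 12/12]
  1 → side 3  [load 12/12]
5 tape sides opened.

5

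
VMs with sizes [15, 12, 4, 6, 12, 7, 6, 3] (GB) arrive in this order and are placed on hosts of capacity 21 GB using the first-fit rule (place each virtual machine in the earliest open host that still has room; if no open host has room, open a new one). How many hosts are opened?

  15 → host 1 (new)  [load 15/21]
  12 → host 2 (new)  [load 12/21]
  4 → host 1  [load 19/21]
  6 → host 2  [load 18/21]
  12 → host 3 (new)  [load 12/21]
  7 → host 3  [load 19/21]
  6 → host 4 (new)  [load 6/21]
  3 → host 2  [load 21/21]
4 hosts opened.

4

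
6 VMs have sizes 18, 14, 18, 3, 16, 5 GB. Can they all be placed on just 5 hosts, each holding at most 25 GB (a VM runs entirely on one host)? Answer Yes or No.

A valid assignment using 4 hosts:
  host 1: 18 + 5 = 23
  host 2: 18 + 3 = 21
  host 3: 16 = 16
  host 4: 14 = 14
That uses only 4 ≤ 5, so 5 hosts are enough.

Yes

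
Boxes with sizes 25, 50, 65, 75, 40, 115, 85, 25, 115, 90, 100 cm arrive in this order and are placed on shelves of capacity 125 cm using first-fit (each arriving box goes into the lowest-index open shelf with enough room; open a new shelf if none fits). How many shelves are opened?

8

  25 → shelf 1 (new)  [load 25/125]
  50 → shelf 1  [load 75/125]
  65 → shelf 2 (new)  [load 65/125]
  75 → shelf 3 (new)  [load 75/125]
  40 → shelf 1  [load 115/125]
  115 → shelf 4 (new)  [load 115/125]
  85 → shelf 5 (new)  [load 85/125]
  25 → shelf 2  [load 90/125]
  115 → shelf 6 (new)  [load 115/125]
  90 → shelf 7 (new)  [load 90/125]
  100 → shelf 8 (new)  [load 100/125]
8 shelves opened.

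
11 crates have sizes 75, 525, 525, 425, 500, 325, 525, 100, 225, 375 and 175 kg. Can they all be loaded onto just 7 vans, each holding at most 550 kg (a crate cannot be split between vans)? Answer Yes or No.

Total = 3775 kg; ⌈3775/550⌉ = 7.
The bound of 7 does not rule out 7, but exhaustive search shows no assignment into 7 vans of capacity 550 kg exists — the minimum is 8.

No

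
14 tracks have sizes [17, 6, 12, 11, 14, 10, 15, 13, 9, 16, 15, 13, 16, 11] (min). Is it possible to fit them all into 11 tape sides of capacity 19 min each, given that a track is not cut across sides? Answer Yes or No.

No

Total = 178 min; ⌈178/19⌉ = 10.
12 tracks each exceed half the capacity and cannot share a side, forcing at least 12 tape sides.
At least 12 tape sides are required, but only 11 are allowed.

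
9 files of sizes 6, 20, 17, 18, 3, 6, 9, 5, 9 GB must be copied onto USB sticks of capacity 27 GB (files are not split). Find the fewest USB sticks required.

Total = 20 + 18 + 17 + 9 + 9 + 6 + 6 + 5 + 3 = 93 GB.
Lower bound: ⌈93/27⌉ = 4 USB sticks.
A packing using 4 USB sticks:
  USB stick 1: 20 + 6 = 26
  USB stick 2: 18 + 9 = 27
  USB stick 3: 17 + 9 = 26
  USB stick 4: 6 + 5 + 3 = 14
This matches the lower bound, so 4 is optimal.

4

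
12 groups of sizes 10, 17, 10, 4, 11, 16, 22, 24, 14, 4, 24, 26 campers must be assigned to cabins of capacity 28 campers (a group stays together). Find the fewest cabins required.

7

Total = 26 + 24 + 24 + 22 + 17 + 16 + 14 + 11 + 10 + 10 + 4 + 4 = 182 campers.
Lower bound: ⌈182/28⌉ = 7 cabins.
A packing using 7 cabins:
  cabin 1: 26 = 26
  cabin 2: 24 + 4 = 28
  cabin 3: 24 + 4 = 28
  cabin 4: 22 = 22
  cabin 5: 17 + 11 = 28
  cabin 6: 16 + 10 = 26
  cabin 7: 14 + 10 = 24
This matches the lower bound, so 7 is optimal.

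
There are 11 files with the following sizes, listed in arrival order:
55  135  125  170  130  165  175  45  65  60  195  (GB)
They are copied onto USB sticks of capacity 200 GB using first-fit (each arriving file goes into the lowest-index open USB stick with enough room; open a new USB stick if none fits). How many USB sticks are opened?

8

  55 → USB stick 1 (new)  [load 55/200]
  135 → USB stick 1  [load 190/200]
  125 → USB stick 2 (new)  [load 125/200]
  170 → USB stick 3 (new)  [load 170/200]
  130 → USB stick 4 (new)  [load 130/200]
  165 → USB stick 5 (new)  [load 165/200]
  175 → USB stick 6 (new)  [load 175/200]
  45 → USB stick 2  [load 170/200]
  65 → USB stick 4  [load 195/200]
  60 → USB stick 7 (new)  [load 60/200]
  195 → USB stick 8 (new)  [load 195/200]
8 USB sticks opened.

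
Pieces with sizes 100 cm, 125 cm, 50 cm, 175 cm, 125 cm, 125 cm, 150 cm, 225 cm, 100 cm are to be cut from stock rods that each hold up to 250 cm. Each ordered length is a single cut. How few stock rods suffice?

Total = 225 + 175 + 150 + 125 + 125 + 125 + 100 + 100 + 50 = 1175 cm.
Lower bound: ⌈1175/250⌉ = 5 stock rods.
A packing using 5 stock rods:
  stock rod 1: 225 = 225
  stock rod 2: 175 + 50 = 225
  stock rod 3: 150 + 100 = 250
  stock rod 4: 125 + 125 = 250
  stock rod 5: 125 + 100 = 225
This matches the lower bound, so 5 is optimal.

5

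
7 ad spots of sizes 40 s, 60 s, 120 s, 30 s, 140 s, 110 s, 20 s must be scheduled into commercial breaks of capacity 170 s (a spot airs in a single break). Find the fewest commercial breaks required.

Total = 140 + 120 + 110 + 60 + 40 + 30 + 20 = 520 s.
Lower bound: ⌈520/170⌉ = 4 commercial breaks.
A packing using 4 commercial breaks:
  break 1: 140 + 30 = 170
  break 2: 120 + 40 = 160
  break 3: 110 + 60 = 170
  break 4: 20 = 20
This matches the lower bound, so 4 is optimal.

4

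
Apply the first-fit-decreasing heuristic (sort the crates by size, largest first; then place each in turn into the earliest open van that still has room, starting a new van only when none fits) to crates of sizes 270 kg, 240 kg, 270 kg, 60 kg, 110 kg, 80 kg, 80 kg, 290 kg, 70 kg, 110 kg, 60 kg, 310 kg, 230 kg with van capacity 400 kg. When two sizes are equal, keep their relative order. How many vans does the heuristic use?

Sorted descending: 310, 290, 270, 270, 240, 230, 110, 110, 80, 80, 70, 60, 60.
  310 → van 1 (new)  [load 310/400]
  290 → van 2 (new)  [load 290/400]
  270 → van 3 (new)  [load 270/400]
  270 → van 4 (new)  [load 270/400]
  240 → van 5 (new)  [load 240/400]
  230 → van 6 (new)  [load 230/400]
  110 → van 2  [load 400/400]
  110 → van 3  [load 380/400]
  80 → van 1  [load 390/400]
  80 → van 4  [load 350/400]
  70 → van 5  [load 310/400]
  60 → van 5  [load 370/400]
  60 → van 6  [load 290/400]
6 vans opened.

6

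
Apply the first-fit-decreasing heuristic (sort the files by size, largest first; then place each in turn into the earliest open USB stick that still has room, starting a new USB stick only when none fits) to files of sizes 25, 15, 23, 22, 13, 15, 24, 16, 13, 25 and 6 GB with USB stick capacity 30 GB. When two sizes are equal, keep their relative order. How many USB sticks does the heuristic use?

8

Sorted descending: 25, 25, 24, 23, 22, 16, 15, 15, 13, 13, 6.
  25 → USB stick 1 (new)  [load 25/30]
  25 → USB stick 2 (new)  [load 25/30]
  24 → USB stick 3 (new)  [load 24/30]
  23 → USB stick 4 (new)  [load 23/30]
  22 → USB stick 5 (new)  [load 22/30]
  16 → USB stick 6 (new)  [load 16/30]
  15 → USB stick 7 (new)  [load 15/30]
  15 → USB stick 7  [load 30/30]
  13 → USB stick 6  [load 29/30]
  13 → USB stick 8 (new)  [load 13/30]
  6 → USB stick 3  [load 30/30]
8 USB sticks opened.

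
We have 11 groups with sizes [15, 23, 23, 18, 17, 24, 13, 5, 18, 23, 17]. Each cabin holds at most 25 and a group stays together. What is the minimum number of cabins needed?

10

Total = 24 + 23 + 23 + 23 + 18 + 18 + 17 + 17 + 15 + 13 + 5 = 196.
Lower bound: ⌈196/25⌉ = 8 cabins.
Also, 10 groups each exceed 25/2, and no two of those can share a cabin, so at least 10 cabins are needed.
A packing using 10 cabins:
  cabin 1: 24 = 24
  cabin 2: 23 = 23
  cabin 3: 23 = 23
  cabin 4: 23 = 23
  cabin 5: 18 + 5 = 23
  cabin 6: 18 = 18
  cabin 7: 17 = 17
  cabin 8: 17 = 17
  cabin 9: 15 = 15
  cabin 10: 13 = 13
This matches the lower bound, so 10 is optimal.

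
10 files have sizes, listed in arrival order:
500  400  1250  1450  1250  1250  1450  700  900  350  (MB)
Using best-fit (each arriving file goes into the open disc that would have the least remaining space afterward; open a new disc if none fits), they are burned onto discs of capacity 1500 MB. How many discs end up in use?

  500 → disc 1 (new)  [load 500/1500]
  400 → disc 1  [load 900/1500]
  1250 → disc 2 (new)  [load 1250/1500]
  1450 → disc 3 (new)  [load 1450/1500]
  1250 → disc 4 (new)  [load 1250/1500]
  1250 → disc 5 (new)  [load 1250/1500]
  1450 → disc 6 (new)  [load 1450/1500]
  700 → disc 7 (new)  [load 700/1500]
  900 → disc 8 (new)  [load 900/1500]
  350 → disc 1  [load 1250/1500]
8 discs opened.

8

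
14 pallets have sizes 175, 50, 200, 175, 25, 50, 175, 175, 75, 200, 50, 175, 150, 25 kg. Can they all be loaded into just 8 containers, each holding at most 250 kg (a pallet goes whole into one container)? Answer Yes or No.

A valid assignment using 8 containers:
  container 1: 200 + 50 = 250
  container 2: 200 + 50 = 250
  container 3: 175 + 75 = 250
  container 4: 175 + 50 + 25 = 250
  container 5: 175 + 25 = 200
  container 6: 175 = 175
  container 7: 175 = 175
  container 8: 150 = 150
Every load is within 250 kg, so 8 containers suffice.

Yes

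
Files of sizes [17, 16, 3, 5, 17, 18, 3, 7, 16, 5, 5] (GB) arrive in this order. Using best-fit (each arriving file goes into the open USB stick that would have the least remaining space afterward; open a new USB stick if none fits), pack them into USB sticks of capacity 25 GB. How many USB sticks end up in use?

5

  17 → USB stick 1 (new)  [load 17/25]
  16 → USB stick 2 (new)  [load 16/25]
  3 → USB stick 1  [load 20/25]
  5 → USB stick 1  [load 25/25]
  17 → USB stick 3 (new)  [load 17/25]
  18 → USB stick 4 (new)  [load 18/25]
  3 → USB stick 4  [load 21/25]
  7 → USB stick 3  [load 24/25]
  16 → USB stick 5 (new)  [load 16/25]
  5 → USB stick 2  [load 21/25]
  5 → USB stick 5  [load 21/25]
5 USB sticks opened.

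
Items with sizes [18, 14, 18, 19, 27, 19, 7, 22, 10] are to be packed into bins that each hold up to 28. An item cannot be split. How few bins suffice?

7

Total = 27 + 22 + 19 + 19 + 18 + 18 + 14 + 10 + 7 = 154.
Lower bound: ⌈154/28⌉ = 6 bins.
A packing using 7 bins:
  bin 1: 27 = 27
  bin 2: 22 = 22
  bin 3: 19 + 7 = 26
  bin 4: 19 = 19
  bin 5: 18 + 10 = 28
  bin 6: 18 = 18
  bin 7: 14 = 14
No arrangement into 6 bins stays within capacity, so 7 is optimal.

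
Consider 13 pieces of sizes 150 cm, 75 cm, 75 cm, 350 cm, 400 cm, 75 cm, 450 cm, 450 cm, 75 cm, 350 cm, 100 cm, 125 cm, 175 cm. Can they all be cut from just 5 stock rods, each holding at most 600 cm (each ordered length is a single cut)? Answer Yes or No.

Yes

A valid assignment using 5 stock rods:
  stock rod 1: 450 + 150 = 600
  stock rod 2: 450 + 125 = 575
  stock rod 3: 400 + 175 = 575
  stock rod 4: 350 + 100 + 75 + 75 = 600
  stock rod 5: 350 + 75 + 75 = 500
Every load is within 600 cm, so 5 stock rods suffice.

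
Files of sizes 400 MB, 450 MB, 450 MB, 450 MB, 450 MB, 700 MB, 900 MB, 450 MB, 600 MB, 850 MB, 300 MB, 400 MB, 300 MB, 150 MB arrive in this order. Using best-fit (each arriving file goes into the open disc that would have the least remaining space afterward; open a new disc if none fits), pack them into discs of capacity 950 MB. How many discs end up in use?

8

  400 → disc 1 (new)  [load 400/950]
  450 → disc 1  [load 850/950]
  450 → disc 2 (new)  [load 450/950]
  450 → disc 2  [load 900/950]
  450 → disc 3 (new)  [load 450/950]
  700 → disc 4 (new)  [load 700/950]
  900 → disc 5 (new)  [load 900/950]
  450 → disc 3  [load 900/950]
  600 → disc 6 (new)  [load 600/950]
  850 → disc 7 (new)  [load 850/950]
  300 → disc 6  [load 900/950]
  400 → disc 8 (new)  [load 400/950]
  300 → disc 8  [load 700/950]
  150 → disc 4  [load 850/950]
8 discs opened.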